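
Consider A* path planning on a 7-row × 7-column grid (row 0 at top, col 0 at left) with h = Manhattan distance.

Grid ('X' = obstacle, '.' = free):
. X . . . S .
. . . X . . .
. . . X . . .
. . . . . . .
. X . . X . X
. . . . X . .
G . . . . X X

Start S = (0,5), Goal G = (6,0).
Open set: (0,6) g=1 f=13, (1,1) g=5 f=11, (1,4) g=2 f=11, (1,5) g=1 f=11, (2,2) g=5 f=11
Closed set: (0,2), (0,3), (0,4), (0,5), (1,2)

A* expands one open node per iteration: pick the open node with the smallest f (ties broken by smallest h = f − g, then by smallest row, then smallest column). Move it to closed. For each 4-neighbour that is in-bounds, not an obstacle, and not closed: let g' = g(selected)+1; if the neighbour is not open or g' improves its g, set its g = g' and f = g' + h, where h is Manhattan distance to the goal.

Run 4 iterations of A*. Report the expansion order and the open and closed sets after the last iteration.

order=[(1,1) → (1,0) → (2,0) → (3,0)]; open=[(0,0) g=7 f=13, (0,6) g=1 f=13, (1,4) g=2 f=11, (1,5) g=1 f=11, (2,1) g=6 f=11, (2,2) g=5 f=11, (3,1) g=9 f=13, (4,0) g=9 f=11]; closed=[(0,2), (0,3), (0,4), (0,5), (1,0), (1,1), (1,2), (2,0), (3,0)]

step 1: expand (1,1) (f=11, h=6) → closed; open now [(0,6) g=1 f=13, (1,0) g=6 f=11, (1,4) g=2 f=11, (1,5) g=1 f=11, (2,1) g=6 f=11, (2,2) g=5 f=11]
step 2: expand (1,0) (f=11, h=5) → closed; open now [(0,0) g=7 f=13, (0,6) g=1 f=13, (1,4) g=2 f=11, (1,5) g=1 f=11, (2,0) g=7 f=11, (2,1) g=6 f=11, (2,2) g=5 f=11]
step 3: expand (2,0) (f=11, h=4) → closed; open now [(0,0) g=7 f=13, (0,6) g=1 f=13, (1,4) g=2 f=11, (1,5) g=1 f=11, (2,1) g=6 f=11, (2,2) g=5 f=11, (3,0) g=8 f=11]
step 4: expand (3,0) (f=11, h=3) → closed; open now [(0,0) g=7 f=13, (0,6) g=1 f=13, (1,4) g=2 f=11, (1,5) g=1 f=11, (2,1) g=6 f=11, (2,2) g=5 f=11, (3,1) g=9 f=13, (4,0) g=9 f=11]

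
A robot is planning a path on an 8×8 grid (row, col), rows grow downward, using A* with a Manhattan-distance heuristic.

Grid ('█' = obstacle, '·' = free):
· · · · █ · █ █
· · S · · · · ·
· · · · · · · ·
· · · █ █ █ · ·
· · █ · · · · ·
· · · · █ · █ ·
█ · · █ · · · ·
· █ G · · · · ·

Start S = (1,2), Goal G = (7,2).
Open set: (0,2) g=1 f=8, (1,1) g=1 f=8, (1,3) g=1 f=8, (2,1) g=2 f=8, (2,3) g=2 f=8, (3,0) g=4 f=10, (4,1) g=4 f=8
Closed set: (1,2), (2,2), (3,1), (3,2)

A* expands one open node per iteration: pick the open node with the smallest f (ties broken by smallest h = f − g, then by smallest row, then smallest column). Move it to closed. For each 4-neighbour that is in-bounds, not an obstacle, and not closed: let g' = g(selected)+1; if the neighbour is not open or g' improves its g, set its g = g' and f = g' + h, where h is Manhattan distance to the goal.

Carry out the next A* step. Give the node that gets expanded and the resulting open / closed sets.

step 1: expand (4,1) (f=8, h=4) → closed; open now [(0,2) g=1 f=8, (1,1) g=1 f=8, (1,3) g=1 f=8, (2,1) g=2 f=8, (2,3) g=2 f=8, (3,0) g=4 f=10, (4,0) g=5 f=10, (5,1) g=5 f=8]

expanded=(4,1); open=[(0,2) g=1 f=8, (1,1) g=1 f=8, (1,3) g=1 f=8, (2,1) g=2 f=8, (2,3) g=2 f=8, (3,0) g=4 f=10, (4,0) g=5 f=10, (5,1) g=5 f=8]; closed=[(1,2), (2,2), (3,1), (3,2), (4,1)]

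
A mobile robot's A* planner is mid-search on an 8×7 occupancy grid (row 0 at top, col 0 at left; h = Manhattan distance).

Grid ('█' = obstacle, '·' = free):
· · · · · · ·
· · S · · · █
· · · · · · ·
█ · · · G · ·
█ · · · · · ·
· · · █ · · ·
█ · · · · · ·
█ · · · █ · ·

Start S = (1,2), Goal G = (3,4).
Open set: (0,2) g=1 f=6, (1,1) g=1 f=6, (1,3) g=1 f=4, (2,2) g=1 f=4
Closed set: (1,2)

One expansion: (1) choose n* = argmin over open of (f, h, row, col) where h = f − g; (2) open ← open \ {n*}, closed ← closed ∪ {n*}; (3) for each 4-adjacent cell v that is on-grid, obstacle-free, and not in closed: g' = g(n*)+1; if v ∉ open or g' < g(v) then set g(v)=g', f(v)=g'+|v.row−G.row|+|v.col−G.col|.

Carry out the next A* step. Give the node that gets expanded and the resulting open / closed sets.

expanded=(1,3); open=[(0,2) g=1 f=6, (0,3) g=2 f=6, (1,1) g=1 f=6, (1,4) g=2 f=4, (2,2) g=1 f=4, (2,3) g=2 f=4]; closed=[(1,2), (1,3)]

step 1: expand (1,3) (f=4, h=3) → closed; open now [(0,2) g=1 f=6, (0,3) g=2 f=6, (1,1) g=1 f=6, (1,4) g=2 f=4, (2,2) g=1 f=4, (2,3) g=2 f=4]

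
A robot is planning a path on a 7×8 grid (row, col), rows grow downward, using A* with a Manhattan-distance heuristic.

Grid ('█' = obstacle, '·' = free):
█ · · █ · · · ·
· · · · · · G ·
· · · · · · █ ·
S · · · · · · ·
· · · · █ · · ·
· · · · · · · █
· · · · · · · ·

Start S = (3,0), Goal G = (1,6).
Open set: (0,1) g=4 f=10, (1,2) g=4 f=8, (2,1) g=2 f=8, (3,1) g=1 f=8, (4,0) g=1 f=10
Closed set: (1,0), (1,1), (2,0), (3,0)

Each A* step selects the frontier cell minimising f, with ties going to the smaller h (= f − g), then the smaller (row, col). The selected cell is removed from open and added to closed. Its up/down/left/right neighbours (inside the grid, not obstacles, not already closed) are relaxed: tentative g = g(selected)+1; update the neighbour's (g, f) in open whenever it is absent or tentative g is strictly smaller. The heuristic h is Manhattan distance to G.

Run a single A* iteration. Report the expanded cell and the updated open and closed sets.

step 1: expand (1,2) (f=8, h=4) → closed; open now [(0,1) g=4 f=10, (0,2) g=5 f=10, (1,3) g=5 f=8, (2,1) g=2 f=8, (2,2) g=5 f=10, (3,1) g=1 f=8, (4,0) g=1 f=10]

expanded=(1,2); open=[(0,1) g=4 f=10, (0,2) g=5 f=10, (1,3) g=5 f=8, (2,1) g=2 f=8, (2,2) g=5 f=10, (3,1) g=1 f=8, (4,0) g=1 f=10]; closed=[(1,0), (1,1), (1,2), (2,0), (3,0)]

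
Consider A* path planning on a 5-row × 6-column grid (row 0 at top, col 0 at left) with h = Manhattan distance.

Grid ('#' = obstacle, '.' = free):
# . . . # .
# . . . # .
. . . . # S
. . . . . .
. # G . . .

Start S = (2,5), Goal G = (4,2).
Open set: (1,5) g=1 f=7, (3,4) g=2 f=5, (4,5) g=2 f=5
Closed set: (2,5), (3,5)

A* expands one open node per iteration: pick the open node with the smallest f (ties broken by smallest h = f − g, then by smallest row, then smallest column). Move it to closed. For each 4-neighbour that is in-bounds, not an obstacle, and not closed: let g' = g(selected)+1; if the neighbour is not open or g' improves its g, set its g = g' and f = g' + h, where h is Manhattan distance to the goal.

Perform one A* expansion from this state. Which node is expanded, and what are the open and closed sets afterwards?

expanded=(3,4); open=[(1,5) g=1 f=7, (3,3) g=3 f=5, (4,4) g=3 f=5, (4,5) g=2 f=5]; closed=[(2,5), (3,4), (3,5)]

step 1: expand (3,4) (f=5, h=3) → closed; open now [(1,5) g=1 f=7, (3,3) g=3 f=5, (4,4) g=3 f=5, (4,5) g=2 f=5]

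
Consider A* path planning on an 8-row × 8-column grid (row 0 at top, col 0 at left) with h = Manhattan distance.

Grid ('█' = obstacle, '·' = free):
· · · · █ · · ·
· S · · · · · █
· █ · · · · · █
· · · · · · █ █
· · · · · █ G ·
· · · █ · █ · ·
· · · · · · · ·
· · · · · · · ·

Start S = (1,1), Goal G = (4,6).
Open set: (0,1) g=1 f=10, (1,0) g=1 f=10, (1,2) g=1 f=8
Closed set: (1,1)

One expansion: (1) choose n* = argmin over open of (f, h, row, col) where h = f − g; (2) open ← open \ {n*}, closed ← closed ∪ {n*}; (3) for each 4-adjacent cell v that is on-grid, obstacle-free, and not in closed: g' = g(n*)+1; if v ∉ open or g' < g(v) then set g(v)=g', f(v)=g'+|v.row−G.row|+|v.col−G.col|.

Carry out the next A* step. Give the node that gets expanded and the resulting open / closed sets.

step 1: expand (1,2) (f=8, h=7) → closed; open now [(0,1) g=1 f=10, (0,2) g=2 f=10, (1,0) g=1 f=10, (1,3) g=2 f=8, (2,2) g=2 f=8]

expanded=(1,2); open=[(0,1) g=1 f=10, (0,2) g=2 f=10, (1,0) g=1 f=10, (1,3) g=2 f=8, (2,2) g=2 f=8]; closed=[(1,1), (1,2)]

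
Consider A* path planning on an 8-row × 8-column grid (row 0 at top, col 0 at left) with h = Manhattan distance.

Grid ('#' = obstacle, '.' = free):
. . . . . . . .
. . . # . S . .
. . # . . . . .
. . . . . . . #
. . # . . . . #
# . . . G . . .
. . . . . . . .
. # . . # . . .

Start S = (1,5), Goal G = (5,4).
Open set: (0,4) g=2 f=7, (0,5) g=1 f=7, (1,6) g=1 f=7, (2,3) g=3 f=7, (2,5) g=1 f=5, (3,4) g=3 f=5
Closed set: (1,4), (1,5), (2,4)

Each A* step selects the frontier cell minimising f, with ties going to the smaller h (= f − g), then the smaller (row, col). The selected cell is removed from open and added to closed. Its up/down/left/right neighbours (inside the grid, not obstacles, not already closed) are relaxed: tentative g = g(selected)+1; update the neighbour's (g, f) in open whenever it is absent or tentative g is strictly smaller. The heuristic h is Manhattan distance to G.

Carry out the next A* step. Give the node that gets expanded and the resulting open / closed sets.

expanded=(3,4); open=[(0,4) g=2 f=7, (0,5) g=1 f=7, (1,6) g=1 f=7, (2,3) g=3 f=7, (2,5) g=1 f=5, (3,3) g=4 f=7, (3,5) g=4 f=7, (4,4) g=4 f=5]; closed=[(1,4), (1,5), (2,4), (3,4)]

step 1: expand (3,4) (f=5, h=2) → closed; open now [(0,4) g=2 f=7, (0,5) g=1 f=7, (1,6) g=1 f=7, (2,3) g=3 f=7, (2,5) g=1 f=5, (3,3) g=4 f=7, (3,5) g=4 f=7, (4,4) g=4 f=5]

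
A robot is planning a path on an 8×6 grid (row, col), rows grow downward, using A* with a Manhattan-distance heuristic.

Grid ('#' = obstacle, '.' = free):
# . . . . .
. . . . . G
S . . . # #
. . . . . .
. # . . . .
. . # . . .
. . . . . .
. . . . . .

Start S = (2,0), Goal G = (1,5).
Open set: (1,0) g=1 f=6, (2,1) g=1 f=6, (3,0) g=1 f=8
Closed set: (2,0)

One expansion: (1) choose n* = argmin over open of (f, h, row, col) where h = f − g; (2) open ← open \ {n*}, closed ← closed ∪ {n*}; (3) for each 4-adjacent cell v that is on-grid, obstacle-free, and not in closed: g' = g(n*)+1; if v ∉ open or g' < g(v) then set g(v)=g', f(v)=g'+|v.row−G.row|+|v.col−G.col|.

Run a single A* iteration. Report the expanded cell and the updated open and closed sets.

expanded=(1,0); open=[(1,1) g=2 f=6, (2,1) g=1 f=6, (3,0) g=1 f=8]; closed=[(1,0), (2,0)]

step 1: expand (1,0) (f=6, h=5) → closed; open now [(1,1) g=2 f=6, (2,1) g=1 f=6, (3,0) g=1 f=8]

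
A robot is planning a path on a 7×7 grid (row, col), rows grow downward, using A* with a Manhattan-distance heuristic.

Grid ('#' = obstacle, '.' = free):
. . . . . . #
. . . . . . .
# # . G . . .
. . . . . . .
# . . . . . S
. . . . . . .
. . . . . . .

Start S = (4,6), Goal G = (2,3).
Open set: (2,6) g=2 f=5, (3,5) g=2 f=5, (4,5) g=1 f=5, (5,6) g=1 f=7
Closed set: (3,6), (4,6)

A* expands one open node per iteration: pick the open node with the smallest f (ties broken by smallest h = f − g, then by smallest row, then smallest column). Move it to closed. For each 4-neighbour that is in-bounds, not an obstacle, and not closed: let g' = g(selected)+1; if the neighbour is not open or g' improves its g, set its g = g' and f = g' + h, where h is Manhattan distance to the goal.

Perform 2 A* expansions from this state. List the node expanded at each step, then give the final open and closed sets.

order=[(2,6) → (2,5)]; open=[(1,5) g=4 f=7, (1,6) g=3 f=7, (2,4) g=4 f=5, (3,5) g=2 f=5, (4,5) g=1 f=5, (5,6) g=1 f=7]; closed=[(2,5), (2,6), (3,6), (4,6)]

step 1: expand (2,6) (f=5, h=3) → closed; open now [(1,6) g=3 f=7, (2,5) g=3 f=5, (3,5) g=2 f=5, (4,5) g=1 f=5, (5,6) g=1 f=7]
step 2: expand (2,5) (f=5, h=2) → closed; open now [(1,5) g=4 f=7, (1,6) g=3 f=7, (2,4) g=4 f=5, (3,5) g=2 f=5, (4,5) g=1 f=5, (5,6) g=1 f=7]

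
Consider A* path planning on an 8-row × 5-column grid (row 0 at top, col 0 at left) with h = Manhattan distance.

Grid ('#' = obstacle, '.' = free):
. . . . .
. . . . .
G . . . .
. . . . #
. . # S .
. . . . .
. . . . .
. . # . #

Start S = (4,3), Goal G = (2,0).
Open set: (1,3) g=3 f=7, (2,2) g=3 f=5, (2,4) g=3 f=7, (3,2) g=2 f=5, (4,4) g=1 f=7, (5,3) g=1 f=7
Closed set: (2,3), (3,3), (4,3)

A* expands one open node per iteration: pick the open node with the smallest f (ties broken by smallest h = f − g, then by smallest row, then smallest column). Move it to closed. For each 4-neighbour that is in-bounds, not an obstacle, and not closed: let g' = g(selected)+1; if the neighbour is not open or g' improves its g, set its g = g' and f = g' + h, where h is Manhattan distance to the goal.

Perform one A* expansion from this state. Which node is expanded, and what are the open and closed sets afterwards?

expanded=(2,2); open=[(1,2) g=4 f=7, (1,3) g=3 f=7, (2,1) g=4 f=5, (2,4) g=3 f=7, (3,2) g=2 f=5, (4,4) g=1 f=7, (5,3) g=1 f=7]; closed=[(2,2), (2,3), (3,3), (4,3)]

step 1: expand (2,2) (f=5, h=2) → closed; open now [(1,2) g=4 f=7, (1,3) g=3 f=7, (2,1) g=4 f=5, (2,4) g=3 f=7, (3,2) g=2 f=5, (4,4) g=1 f=7, (5,3) g=1 f=7]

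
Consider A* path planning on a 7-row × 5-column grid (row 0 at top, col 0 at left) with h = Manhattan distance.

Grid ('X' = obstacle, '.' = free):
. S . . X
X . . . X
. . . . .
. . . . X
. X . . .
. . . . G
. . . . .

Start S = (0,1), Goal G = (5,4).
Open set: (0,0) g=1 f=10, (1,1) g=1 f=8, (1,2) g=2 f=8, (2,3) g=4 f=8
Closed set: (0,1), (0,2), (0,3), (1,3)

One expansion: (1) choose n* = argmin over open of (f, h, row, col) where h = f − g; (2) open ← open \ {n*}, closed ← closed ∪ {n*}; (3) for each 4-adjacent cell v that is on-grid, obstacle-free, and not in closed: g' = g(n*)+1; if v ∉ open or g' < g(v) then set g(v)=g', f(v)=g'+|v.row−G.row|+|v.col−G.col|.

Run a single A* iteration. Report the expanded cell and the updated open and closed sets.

expanded=(2,3); open=[(0,0) g=1 f=10, (1,1) g=1 f=8, (1,2) g=2 f=8, (2,2) g=5 f=10, (2,4) g=5 f=8, (3,3) g=5 f=8]; closed=[(0,1), (0,2), (0,3), (1,3), (2,3)]

step 1: expand (2,3) (f=8, h=4) → closed; open now [(0,0) g=1 f=10, (1,1) g=1 f=8, (1,2) g=2 f=8, (2,2) g=5 f=10, (2,4) g=5 f=8, (3,3) g=5 f=8]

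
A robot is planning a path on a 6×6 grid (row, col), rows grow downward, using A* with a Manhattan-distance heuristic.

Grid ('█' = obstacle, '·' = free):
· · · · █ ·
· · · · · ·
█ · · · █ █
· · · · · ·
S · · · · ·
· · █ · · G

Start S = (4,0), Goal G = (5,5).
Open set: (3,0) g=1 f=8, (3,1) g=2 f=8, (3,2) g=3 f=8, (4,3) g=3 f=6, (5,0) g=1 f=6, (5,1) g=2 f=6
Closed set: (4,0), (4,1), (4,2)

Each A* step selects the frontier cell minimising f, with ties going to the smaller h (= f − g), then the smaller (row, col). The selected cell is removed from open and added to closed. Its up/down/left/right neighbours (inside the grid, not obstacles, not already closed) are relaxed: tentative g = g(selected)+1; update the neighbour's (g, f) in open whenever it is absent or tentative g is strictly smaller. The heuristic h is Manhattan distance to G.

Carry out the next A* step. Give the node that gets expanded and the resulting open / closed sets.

step 1: expand (4,3) (f=6, h=3) → closed; open now [(3,0) g=1 f=8, (3,1) g=2 f=8, (3,2) g=3 f=8, (3,3) g=4 f=8, (4,4) g=4 f=6, (5,0) g=1 f=6, (5,1) g=2 f=6, (5,3) g=4 f=6]

expanded=(4,3); open=[(3,0) g=1 f=8, (3,1) g=2 f=8, (3,2) g=3 f=8, (3,3) g=4 f=8, (4,4) g=4 f=6, (5,0) g=1 f=6, (5,1) g=2 f=6, (5,3) g=4 f=6]; closed=[(4,0), (4,1), (4,2), (4,3)]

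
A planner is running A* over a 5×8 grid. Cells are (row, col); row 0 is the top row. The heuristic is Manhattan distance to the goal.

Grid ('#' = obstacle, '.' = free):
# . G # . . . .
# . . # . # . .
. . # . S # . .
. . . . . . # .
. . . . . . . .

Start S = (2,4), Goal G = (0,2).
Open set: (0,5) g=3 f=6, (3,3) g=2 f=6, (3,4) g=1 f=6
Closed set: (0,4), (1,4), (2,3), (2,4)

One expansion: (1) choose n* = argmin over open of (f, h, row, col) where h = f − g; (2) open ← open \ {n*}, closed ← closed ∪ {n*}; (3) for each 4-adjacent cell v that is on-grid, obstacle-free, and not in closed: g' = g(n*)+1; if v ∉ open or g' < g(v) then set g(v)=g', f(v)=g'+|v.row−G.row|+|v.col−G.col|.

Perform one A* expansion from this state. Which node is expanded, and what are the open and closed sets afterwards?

step 1: expand (0,5) (f=6, h=3) → closed; open now [(0,6) g=4 f=8, (3,3) g=2 f=6, (3,4) g=1 f=6]

expanded=(0,5); open=[(0,6) g=4 f=8, (3,3) g=2 f=6, (3,4) g=1 f=6]; closed=[(0,4), (0,5), (1,4), (2,3), (2,4)]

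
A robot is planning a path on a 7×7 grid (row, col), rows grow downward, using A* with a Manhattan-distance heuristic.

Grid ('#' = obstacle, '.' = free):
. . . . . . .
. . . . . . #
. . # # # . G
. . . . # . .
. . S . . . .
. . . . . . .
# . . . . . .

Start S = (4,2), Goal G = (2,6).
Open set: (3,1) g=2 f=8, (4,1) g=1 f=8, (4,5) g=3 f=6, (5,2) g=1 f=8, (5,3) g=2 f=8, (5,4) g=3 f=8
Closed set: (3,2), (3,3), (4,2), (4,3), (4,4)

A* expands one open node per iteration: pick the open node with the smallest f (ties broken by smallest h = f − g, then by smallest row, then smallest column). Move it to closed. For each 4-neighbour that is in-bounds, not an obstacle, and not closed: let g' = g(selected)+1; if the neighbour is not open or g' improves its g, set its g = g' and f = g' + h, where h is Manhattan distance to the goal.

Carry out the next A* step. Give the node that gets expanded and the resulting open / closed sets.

step 1: expand (4,5) (f=6, h=3) → closed; open now [(3,1) g=2 f=8, (3,5) g=4 f=6, (4,1) g=1 f=8, (4,6) g=4 f=6, (5,2) g=1 f=8, (5,3) g=2 f=8, (5,4) g=3 f=8, (5,5) g=4 f=8]

expanded=(4,5); open=[(3,1) g=2 f=8, (3,5) g=4 f=6, (4,1) g=1 f=8, (4,6) g=4 f=6, (5,2) g=1 f=8, (5,3) g=2 f=8, (5,4) g=3 f=8, (5,5) g=4 f=8]; closed=[(3,2), (3,3), (4,2), (4,3), (4,4), (4,5)]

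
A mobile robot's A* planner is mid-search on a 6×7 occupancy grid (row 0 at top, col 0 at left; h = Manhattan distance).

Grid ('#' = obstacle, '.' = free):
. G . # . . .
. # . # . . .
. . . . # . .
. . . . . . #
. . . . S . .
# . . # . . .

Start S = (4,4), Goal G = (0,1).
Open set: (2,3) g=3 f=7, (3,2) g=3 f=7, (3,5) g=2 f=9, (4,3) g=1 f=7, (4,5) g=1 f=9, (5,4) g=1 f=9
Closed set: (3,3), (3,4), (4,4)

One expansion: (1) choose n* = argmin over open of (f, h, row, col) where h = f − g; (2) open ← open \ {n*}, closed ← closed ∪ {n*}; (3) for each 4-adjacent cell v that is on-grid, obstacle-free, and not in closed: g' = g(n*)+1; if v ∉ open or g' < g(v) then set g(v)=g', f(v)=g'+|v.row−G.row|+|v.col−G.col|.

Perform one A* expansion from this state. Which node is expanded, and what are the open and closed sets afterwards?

expanded=(2,3); open=[(2,2) g=4 f=7, (3,2) g=3 f=7, (3,5) g=2 f=9, (4,3) g=1 f=7, (4,5) g=1 f=9, (5,4) g=1 f=9]; closed=[(2,3), (3,3), (3,4), (4,4)]

step 1: expand (2,3) (f=7, h=4) → closed; open now [(2,2) g=4 f=7, (3,2) g=3 f=7, (3,5) g=2 f=9, (4,3) g=1 f=7, (4,5) g=1 f=9, (5,4) g=1 f=9]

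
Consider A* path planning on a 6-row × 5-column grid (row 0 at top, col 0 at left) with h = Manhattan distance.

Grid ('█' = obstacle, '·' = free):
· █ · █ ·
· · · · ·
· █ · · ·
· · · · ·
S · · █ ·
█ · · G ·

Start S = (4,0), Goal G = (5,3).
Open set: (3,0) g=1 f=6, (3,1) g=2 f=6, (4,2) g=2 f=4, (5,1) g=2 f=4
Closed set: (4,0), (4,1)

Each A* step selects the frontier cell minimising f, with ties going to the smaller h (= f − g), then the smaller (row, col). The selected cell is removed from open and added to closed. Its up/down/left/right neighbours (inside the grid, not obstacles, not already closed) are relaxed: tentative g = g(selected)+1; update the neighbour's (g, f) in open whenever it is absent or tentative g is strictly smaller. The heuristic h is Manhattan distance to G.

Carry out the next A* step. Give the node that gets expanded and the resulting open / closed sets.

step 1: expand (4,2) (f=4, h=2) → closed; open now [(3,0) g=1 f=6, (3,1) g=2 f=6, (3,2) g=3 f=6, (5,1) g=2 f=4, (5,2) g=3 f=4]

expanded=(4,2); open=[(3,0) g=1 f=6, (3,1) g=2 f=6, (3,2) g=3 f=6, (5,1) g=2 f=4, (5,2) g=3 f=4]; closed=[(4,0), (4,1), (4,2)]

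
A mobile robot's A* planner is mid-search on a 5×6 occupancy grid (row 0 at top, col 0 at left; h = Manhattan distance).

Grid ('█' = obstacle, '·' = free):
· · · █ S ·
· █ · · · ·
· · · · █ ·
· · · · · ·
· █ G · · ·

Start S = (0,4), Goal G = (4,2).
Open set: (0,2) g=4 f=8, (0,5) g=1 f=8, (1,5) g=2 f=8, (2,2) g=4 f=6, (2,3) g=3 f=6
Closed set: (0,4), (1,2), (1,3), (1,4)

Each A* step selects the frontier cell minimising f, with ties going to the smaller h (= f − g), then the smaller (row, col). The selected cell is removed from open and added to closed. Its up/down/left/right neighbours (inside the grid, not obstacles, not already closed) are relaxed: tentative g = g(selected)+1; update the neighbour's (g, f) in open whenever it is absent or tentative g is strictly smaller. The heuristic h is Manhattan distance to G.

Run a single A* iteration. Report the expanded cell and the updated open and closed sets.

expanded=(2,2); open=[(0,2) g=4 f=8, (0,5) g=1 f=8, (1,5) g=2 f=8, (2,1) g=5 f=8, (2,3) g=3 f=6, (3,2) g=5 f=6]; closed=[(0,4), (1,2), (1,3), (1,4), (2,2)]

step 1: expand (2,2) (f=6, h=2) → closed; open now [(0,2) g=4 f=8, (0,5) g=1 f=8, (1,5) g=2 f=8, (2,1) g=5 f=8, (2,3) g=3 f=6, (3,2) g=5 f=6]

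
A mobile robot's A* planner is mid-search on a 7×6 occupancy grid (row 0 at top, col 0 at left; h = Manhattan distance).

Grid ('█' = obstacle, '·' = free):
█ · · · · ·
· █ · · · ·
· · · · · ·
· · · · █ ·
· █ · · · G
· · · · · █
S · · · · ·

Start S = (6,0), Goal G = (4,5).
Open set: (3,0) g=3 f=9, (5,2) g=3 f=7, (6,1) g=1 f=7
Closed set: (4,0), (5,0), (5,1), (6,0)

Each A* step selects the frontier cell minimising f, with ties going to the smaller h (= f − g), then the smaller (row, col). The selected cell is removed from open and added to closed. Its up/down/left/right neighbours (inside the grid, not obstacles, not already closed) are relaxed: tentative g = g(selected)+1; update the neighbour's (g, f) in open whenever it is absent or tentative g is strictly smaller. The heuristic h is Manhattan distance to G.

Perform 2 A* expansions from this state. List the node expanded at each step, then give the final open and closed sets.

step 1: expand (5,2) (f=7, h=4) → closed; open now [(3,0) g=3 f=9, (4,2) g=4 f=7, (5,3) g=4 f=7, (6,1) g=1 f=7, (6,2) g=4 f=9]
step 2: expand (4,2) (f=7, h=3) → closed; open now [(3,0) g=3 f=9, (3,2) g=5 f=9, (4,3) g=5 f=7, (5,3) g=4 f=7, (6,1) g=1 f=7, (6,2) g=4 f=9]

order=[(5,2) → (4,2)]; open=[(3,0) g=3 f=9, (3,2) g=5 f=9, (4,3) g=5 f=7, (5,3) g=4 f=7, (6,1) g=1 f=7, (6,2) g=4 f=9]; closed=[(4,0), (4,2), (5,0), (5,1), (5,2), (6,0)]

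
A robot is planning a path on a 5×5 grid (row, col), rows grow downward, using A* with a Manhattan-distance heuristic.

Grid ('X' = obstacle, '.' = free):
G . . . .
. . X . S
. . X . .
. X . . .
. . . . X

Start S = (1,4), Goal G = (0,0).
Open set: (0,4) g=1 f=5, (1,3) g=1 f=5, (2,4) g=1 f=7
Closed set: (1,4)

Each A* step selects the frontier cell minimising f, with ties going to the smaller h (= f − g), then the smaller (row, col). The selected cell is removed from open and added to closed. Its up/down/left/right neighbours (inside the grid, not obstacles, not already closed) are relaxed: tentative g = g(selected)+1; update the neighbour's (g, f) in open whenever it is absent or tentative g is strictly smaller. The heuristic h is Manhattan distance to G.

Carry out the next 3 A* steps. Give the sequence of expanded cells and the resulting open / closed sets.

step 1: expand (0,4) (f=5, h=4) → closed; open now [(0,3) g=2 f=5, (1,3) g=1 f=5, (2,4) g=1 f=7]
step 2: expand (0,3) (f=5, h=3) → closed; open now [(0,2) g=3 f=5, (1,3) g=1 f=5, (2,4) g=1 f=7]
step 3: expand (0,2) (f=5, h=2) → closed; open now [(0,1) g=4 f=5, (1,3) g=1 f=5, (2,4) g=1 f=7]

order=[(0,4) → (0,3) → (0,2)]; open=[(0,1) g=4 f=5, (1,3) g=1 f=5, (2,4) g=1 f=7]; closed=[(0,2), (0,3), (0,4), (1,4)]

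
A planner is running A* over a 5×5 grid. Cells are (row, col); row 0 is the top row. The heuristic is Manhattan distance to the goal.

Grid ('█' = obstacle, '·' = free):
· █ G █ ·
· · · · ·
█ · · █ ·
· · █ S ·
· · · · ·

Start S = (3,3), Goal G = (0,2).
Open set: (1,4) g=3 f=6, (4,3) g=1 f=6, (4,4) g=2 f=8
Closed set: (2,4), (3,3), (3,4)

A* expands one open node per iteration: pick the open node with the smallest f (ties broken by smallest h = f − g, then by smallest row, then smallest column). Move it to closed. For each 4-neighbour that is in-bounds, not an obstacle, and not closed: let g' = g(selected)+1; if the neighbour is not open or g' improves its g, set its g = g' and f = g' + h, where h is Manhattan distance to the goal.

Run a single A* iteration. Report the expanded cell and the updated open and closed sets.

expanded=(1,4); open=[(0,4) g=4 f=6, (1,3) g=4 f=6, (4,3) g=1 f=6, (4,4) g=2 f=8]; closed=[(1,4), (2,4), (3,3), (3,4)]

step 1: expand (1,4) (f=6, h=3) → closed; open now [(0,4) g=4 f=6, (1,3) g=4 f=6, (4,3) g=1 f=6, (4,4) g=2 f=8]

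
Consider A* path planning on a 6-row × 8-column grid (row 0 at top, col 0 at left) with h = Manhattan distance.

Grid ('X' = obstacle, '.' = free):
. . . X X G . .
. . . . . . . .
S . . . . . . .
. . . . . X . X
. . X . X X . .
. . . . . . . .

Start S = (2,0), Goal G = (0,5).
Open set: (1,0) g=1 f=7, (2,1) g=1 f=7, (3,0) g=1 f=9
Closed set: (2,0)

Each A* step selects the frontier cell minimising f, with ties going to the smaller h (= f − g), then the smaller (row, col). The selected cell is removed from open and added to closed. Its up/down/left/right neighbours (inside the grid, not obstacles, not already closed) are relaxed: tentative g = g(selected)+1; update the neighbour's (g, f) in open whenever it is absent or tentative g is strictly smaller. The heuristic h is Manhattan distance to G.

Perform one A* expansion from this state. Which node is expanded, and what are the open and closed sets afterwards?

expanded=(1,0); open=[(0,0) g=2 f=7, (1,1) g=2 f=7, (2,1) g=1 f=7, (3,0) g=1 f=9]; closed=[(1,0), (2,0)]

step 1: expand (1,0) (f=7, h=6) → closed; open now [(0,0) g=2 f=7, (1,1) g=2 f=7, (2,1) g=1 f=7, (3,0) g=1 f=9]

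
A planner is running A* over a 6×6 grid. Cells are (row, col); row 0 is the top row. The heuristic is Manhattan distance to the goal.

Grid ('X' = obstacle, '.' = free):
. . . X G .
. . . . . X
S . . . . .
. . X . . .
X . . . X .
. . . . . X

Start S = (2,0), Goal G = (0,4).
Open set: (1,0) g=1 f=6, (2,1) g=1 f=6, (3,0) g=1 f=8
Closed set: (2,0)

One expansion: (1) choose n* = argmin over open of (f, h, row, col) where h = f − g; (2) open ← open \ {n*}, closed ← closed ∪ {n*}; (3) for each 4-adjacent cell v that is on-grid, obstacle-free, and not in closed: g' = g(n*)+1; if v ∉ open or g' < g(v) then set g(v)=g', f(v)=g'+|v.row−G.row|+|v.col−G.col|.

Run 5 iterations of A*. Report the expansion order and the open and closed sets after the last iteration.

step 1: expand (1,0) (f=6, h=5) → closed; open now [(0,0) g=2 f=6, (1,1) g=2 f=6, (2,1) g=1 f=6, (3,0) g=1 f=8]
step 2: expand (0,0) (f=6, h=4) → closed; open now [(0,1) g=3 f=6, (1,1) g=2 f=6, (2,1) g=1 f=6, (3,0) g=1 f=8]
step 3: expand (0,1) (f=6, h=3) → closed; open now [(0,2) g=4 f=6, (1,1) g=2 f=6, (2,1) g=1 f=6, (3,0) g=1 f=8]
step 4: expand (0,2) (f=6, h=2) → closed; open now [(1,1) g=2 f=6, (1,2) g=5 f=8, (2,1) g=1 f=6, (3,0) g=1 f=8]
step 5: expand (1,1) (f=6, h=4) → closed; open now [(1,2) g=3 f=6, (2,1) g=1 f=6, (3,0) g=1 f=8]

order=[(1,0) → (0,0) → (0,1) → (0,2) → (1,1)]; open=[(1,2) g=3 f=6, (2,1) g=1 f=6, (3,0) g=1 f=8]; closed=[(0,0), (0,1), (0,2), (1,0), (1,1), (2,0)]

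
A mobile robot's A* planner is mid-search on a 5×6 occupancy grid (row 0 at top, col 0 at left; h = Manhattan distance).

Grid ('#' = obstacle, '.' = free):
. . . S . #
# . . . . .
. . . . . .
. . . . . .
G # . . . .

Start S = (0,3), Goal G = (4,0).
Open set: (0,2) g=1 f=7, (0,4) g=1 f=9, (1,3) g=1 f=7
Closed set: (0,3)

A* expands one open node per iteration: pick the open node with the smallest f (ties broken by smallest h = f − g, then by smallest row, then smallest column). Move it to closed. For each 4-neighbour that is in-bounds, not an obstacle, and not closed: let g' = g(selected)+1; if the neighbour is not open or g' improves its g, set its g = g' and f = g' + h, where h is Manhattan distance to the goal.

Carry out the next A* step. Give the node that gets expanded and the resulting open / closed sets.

expanded=(0,2); open=[(0,1) g=2 f=7, (0,4) g=1 f=9, (1,2) g=2 f=7, (1,3) g=1 f=7]; closed=[(0,2), (0,3)]

step 1: expand (0,2) (f=7, h=6) → closed; open now [(0,1) g=2 f=7, (0,4) g=1 f=9, (1,2) g=2 f=7, (1,3) g=1 f=7]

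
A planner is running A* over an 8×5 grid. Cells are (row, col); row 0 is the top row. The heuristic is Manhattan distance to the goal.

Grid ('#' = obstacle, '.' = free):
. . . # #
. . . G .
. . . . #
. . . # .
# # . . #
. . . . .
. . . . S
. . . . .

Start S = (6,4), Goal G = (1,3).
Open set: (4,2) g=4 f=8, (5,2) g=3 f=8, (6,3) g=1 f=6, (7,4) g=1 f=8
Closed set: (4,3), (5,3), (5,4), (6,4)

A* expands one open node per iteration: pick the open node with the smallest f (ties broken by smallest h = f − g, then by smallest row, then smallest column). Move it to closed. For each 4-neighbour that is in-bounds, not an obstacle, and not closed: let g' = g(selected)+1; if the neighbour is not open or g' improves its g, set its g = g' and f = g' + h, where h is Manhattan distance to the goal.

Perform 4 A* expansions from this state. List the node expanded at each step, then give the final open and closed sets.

order=[(6,3) → (4,2) → (3,2) → (2,2)]; open=[(1,2) g=7 f=8, (2,1) g=7 f=10, (2,3) g=7 f=8, (3,1) g=6 f=10, (5,2) g=3 f=8, (6,2) g=2 f=8, (7,3) g=2 f=8, (7,4) g=1 f=8]; closed=[(2,2), (3,2), (4,2), (4,3), (5,3), (5,4), (6,3), (6,4)]

step 1: expand (6,3) (f=6, h=5) → closed; open now [(4,2) g=4 f=8, (5,2) g=3 f=8, (6,2) g=2 f=8, (7,3) g=2 f=8, (7,4) g=1 f=8]
step 2: expand (4,2) (f=8, h=4) → closed; open now [(3,2) g=5 f=8, (5,2) g=3 f=8, (6,2) g=2 f=8, (7,3) g=2 f=8, (7,4) g=1 f=8]
step 3: expand (3,2) (f=8, h=3) → closed; open now [(2,2) g=6 f=8, (3,1) g=6 f=10, (5,2) g=3 f=8, (6,2) g=2 f=8, (7,3) g=2 f=8, (7,4) g=1 f=8]
step 4: expand (2,2) (f=8, h=2) → closed; open now [(1,2) g=7 f=8, (2,1) g=7 f=10, (2,3) g=7 f=8, (3,1) g=6 f=10, (5,2) g=3 f=8, (6,2) g=2 f=8, (7,3) g=2 f=8, (7,4) g=1 f=8]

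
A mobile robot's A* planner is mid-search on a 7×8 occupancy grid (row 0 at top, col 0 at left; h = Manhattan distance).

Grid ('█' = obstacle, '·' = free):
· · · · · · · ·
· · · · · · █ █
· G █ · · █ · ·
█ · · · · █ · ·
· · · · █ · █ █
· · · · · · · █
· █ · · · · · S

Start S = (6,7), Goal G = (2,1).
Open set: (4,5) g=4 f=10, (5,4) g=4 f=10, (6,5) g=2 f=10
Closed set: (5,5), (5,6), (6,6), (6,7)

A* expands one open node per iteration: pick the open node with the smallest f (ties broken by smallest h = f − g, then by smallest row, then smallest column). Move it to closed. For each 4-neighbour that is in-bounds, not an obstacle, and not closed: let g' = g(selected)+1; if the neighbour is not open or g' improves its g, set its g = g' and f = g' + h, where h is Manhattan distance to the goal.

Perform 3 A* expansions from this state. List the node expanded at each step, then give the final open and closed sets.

order=[(4,5) → (5,4) → (5,3)]; open=[(4,3) g=6 f=10, (5,2) g=6 f=10, (6,3) g=6 f=12, (6,4) g=5 f=12, (6,5) g=2 f=10]; closed=[(4,5), (5,3), (5,4), (5,5), (5,6), (6,6), (6,7)]

step 1: expand (4,5) (f=10, h=6) → closed; open now [(5,4) g=4 f=10, (6,5) g=2 f=10]
step 2: expand (5,4) (f=10, h=6) → closed; open now [(5,3) g=5 f=10, (6,4) g=5 f=12, (6,5) g=2 f=10]
step 3: expand (5,3) (f=10, h=5) → closed; open now [(4,3) g=6 f=10, (5,2) g=6 f=10, (6,3) g=6 f=12, (6,4) g=5 f=12, (6,5) g=2 f=10]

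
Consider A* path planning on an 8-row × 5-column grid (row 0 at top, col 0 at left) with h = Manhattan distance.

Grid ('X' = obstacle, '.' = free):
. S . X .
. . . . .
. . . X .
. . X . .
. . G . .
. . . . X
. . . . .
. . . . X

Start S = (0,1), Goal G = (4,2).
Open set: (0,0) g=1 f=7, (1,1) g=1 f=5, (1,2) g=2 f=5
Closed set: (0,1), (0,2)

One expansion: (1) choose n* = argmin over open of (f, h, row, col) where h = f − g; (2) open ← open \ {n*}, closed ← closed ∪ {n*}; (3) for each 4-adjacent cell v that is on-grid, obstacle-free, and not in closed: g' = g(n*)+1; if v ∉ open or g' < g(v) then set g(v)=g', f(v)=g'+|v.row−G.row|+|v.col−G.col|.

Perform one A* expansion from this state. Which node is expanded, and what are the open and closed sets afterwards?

expanded=(1,2); open=[(0,0) g=1 f=7, (1,1) g=1 f=5, (1,3) g=3 f=7, (2,2) g=3 f=5]; closed=[(0,1), (0,2), (1,2)]

step 1: expand (1,2) (f=5, h=3) → closed; open now [(0,0) g=1 f=7, (1,1) g=1 f=5, (1,3) g=3 f=7, (2,2) g=3 f=5]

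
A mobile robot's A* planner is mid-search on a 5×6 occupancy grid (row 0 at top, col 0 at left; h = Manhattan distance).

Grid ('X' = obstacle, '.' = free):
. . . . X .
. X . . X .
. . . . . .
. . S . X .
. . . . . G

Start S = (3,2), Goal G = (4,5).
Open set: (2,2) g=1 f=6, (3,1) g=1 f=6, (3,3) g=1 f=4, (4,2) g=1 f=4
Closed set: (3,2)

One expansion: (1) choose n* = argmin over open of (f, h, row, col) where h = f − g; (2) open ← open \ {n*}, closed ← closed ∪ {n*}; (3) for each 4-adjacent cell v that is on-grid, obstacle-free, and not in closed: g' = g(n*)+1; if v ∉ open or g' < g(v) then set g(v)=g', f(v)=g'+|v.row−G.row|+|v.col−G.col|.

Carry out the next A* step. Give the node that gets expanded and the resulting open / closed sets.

expanded=(3,3); open=[(2,2) g=1 f=6, (2,3) g=2 f=6, (3,1) g=1 f=6, (4,2) g=1 f=4, (4,3) g=2 f=4]; closed=[(3,2), (3,3)]

step 1: expand (3,3) (f=4, h=3) → closed; open now [(2,2) g=1 f=6, (2,3) g=2 f=6, (3,1) g=1 f=6, (4,2) g=1 f=4, (4,3) g=2 f=4]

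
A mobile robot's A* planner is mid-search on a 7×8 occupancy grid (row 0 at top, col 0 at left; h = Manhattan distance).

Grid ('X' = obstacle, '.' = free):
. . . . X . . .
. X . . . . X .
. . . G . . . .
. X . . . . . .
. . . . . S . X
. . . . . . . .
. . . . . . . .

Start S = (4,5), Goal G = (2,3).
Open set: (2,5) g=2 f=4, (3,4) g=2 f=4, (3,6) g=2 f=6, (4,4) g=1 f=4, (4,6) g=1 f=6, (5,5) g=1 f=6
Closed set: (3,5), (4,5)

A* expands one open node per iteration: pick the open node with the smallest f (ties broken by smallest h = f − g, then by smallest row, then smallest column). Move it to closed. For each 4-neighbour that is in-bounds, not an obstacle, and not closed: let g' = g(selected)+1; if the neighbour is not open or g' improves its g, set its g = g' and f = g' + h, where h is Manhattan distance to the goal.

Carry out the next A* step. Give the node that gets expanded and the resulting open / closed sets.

expanded=(2,5); open=[(1,5) g=3 f=6, (2,4) g=3 f=4, (2,6) g=3 f=6, (3,4) g=2 f=4, (3,6) g=2 f=6, (4,4) g=1 f=4, (4,6) g=1 f=6, (5,5) g=1 f=6]; closed=[(2,5), (3,5), (4,5)]

step 1: expand (2,5) (f=4, h=2) → closed; open now [(1,5) g=3 f=6, (2,4) g=3 f=4, (2,6) g=3 f=6, (3,4) g=2 f=4, (3,6) g=2 f=6, (4,4) g=1 f=4, (4,6) g=1 f=6, (5,5) g=1 f=6]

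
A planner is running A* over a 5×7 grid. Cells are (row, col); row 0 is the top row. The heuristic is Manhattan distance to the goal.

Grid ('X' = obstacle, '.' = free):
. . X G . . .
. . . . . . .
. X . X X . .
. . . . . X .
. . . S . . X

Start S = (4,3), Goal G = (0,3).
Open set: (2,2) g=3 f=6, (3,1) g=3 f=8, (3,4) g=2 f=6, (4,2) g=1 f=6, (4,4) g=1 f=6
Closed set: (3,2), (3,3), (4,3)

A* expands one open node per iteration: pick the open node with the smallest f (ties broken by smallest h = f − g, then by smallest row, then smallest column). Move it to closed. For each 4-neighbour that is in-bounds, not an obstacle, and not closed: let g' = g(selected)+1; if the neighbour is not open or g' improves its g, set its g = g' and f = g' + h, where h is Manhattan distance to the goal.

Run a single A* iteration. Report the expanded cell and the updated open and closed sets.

step 1: expand (2,2) (f=6, h=3) → closed; open now [(1,2) g=4 f=6, (3,1) g=3 f=8, (3,4) g=2 f=6, (4,2) g=1 f=6, (4,4) g=1 f=6]

expanded=(2,2); open=[(1,2) g=4 f=6, (3,1) g=3 f=8, (3,4) g=2 f=6, (4,2) g=1 f=6, (4,4) g=1 f=6]; closed=[(2,2), (3,2), (3,3), (4,3)]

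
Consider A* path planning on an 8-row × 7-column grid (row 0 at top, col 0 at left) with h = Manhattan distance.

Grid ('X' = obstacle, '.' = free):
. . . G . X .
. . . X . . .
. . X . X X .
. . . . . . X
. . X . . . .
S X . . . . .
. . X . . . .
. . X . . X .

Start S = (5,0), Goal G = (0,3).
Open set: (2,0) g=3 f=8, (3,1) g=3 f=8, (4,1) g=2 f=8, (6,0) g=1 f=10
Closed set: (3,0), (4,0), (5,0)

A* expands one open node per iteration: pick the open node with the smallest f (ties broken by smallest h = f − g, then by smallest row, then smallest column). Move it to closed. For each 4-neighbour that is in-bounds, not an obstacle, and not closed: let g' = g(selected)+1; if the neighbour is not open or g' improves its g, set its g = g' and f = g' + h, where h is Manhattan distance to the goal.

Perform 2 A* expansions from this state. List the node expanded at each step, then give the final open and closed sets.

order=[(2,0) → (1,0)]; open=[(0,0) g=5 f=8, (1,1) g=5 f=8, (2,1) g=4 f=8, (3,1) g=3 f=8, (4,1) g=2 f=8, (6,0) g=1 f=10]; closed=[(1,0), (2,0), (3,0), (4,0), (5,0)]

step 1: expand (2,0) (f=8, h=5) → closed; open now [(1,0) g=4 f=8, (2,1) g=4 f=8, (3,1) g=3 f=8, (4,1) g=2 f=8, (6,0) g=1 f=10]
step 2: expand (1,0) (f=8, h=4) → closed; open now [(0,0) g=5 f=8, (1,1) g=5 f=8, (2,1) g=4 f=8, (3,1) g=3 f=8, (4,1) g=2 f=8, (6,0) g=1 f=10]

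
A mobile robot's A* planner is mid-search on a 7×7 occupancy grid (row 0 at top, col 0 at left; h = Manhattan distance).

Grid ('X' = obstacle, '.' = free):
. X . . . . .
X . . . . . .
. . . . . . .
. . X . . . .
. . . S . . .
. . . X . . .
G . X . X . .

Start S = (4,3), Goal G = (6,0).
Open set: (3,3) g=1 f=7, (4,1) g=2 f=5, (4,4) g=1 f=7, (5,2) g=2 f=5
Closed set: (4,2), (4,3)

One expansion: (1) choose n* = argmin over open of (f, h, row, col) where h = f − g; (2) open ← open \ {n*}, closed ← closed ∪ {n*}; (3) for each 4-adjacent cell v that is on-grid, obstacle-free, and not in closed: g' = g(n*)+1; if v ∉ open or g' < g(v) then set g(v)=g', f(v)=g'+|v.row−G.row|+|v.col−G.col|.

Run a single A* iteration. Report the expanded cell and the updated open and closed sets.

expanded=(4,1); open=[(3,1) g=3 f=7, (3,3) g=1 f=7, (4,0) g=3 f=5, (4,4) g=1 f=7, (5,1) g=3 f=5, (5,2) g=2 f=5]; closed=[(4,1), (4,2), (4,3)]

step 1: expand (4,1) (f=5, h=3) → closed; open now [(3,1) g=3 f=7, (3,3) g=1 f=7, (4,0) g=3 f=5, (4,4) g=1 f=7, (5,1) g=3 f=5, (5,2) g=2 f=5]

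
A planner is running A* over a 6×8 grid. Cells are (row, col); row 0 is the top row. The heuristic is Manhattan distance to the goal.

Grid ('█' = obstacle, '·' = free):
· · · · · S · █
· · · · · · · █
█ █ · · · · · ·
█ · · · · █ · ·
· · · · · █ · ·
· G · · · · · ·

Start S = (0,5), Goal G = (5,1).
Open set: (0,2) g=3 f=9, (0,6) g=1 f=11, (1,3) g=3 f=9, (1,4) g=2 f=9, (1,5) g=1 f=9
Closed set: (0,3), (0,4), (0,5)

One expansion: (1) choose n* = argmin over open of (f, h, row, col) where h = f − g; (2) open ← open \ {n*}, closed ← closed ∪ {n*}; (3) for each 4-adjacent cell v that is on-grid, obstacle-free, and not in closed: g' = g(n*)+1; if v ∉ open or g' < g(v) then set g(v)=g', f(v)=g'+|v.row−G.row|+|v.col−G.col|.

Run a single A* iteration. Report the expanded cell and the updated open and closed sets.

step 1: expand (0,2) (f=9, h=6) → closed; open now [(0,1) g=4 f=9, (0,6) g=1 f=11, (1,2) g=4 f=9, (1,3) g=3 f=9, (1,4) g=2 f=9, (1,5) g=1 f=9]

expanded=(0,2); open=[(0,1) g=4 f=9, (0,6) g=1 f=11, (1,2) g=4 f=9, (1,3) g=3 f=9, (1,4) g=2 f=9, (1,5) g=1 f=9]; closed=[(0,2), (0,3), (0,4), (0,5)]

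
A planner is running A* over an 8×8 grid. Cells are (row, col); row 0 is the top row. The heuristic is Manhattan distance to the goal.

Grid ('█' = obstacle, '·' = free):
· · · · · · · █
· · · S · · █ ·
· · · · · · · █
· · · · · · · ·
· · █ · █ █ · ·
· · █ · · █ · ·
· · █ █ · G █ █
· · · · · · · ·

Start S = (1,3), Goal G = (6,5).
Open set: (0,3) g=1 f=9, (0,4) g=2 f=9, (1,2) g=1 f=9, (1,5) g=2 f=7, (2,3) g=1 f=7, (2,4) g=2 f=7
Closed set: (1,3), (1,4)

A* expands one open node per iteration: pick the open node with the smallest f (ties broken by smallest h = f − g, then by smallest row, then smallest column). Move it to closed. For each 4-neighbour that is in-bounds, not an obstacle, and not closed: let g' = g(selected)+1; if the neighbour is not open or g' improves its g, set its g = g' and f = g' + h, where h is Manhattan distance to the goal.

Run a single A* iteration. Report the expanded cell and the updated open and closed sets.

expanded=(1,5); open=[(0,3) g=1 f=9, (0,4) g=2 f=9, (0,5) g=3 f=9, (1,2) g=1 f=9, (2,3) g=1 f=7, (2,4) g=2 f=7, (2,5) g=3 f=7]; closed=[(1,3), (1,4), (1,5)]

step 1: expand (1,5) (f=7, h=5) → closed; open now [(0,3) g=1 f=9, (0,4) g=2 f=9, (0,5) g=3 f=9, (1,2) g=1 f=9, (2,3) g=1 f=7, (2,4) g=2 f=7, (2,5) g=3 f=7]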